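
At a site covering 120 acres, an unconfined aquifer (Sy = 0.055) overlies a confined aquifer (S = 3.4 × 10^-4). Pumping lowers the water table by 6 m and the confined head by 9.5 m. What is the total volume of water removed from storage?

A = 120 acres = 4.856 × 10^5 m²
Unconfined: ΔV_u = Sy × A × Δh_u = 0.055 × 4.856 × 10^5 × 6 = 1.603 × 10^5 m³
Confined: ΔV_c = S × A × Δh_c = 3.4 × 10^-4 × 4.856 × 10^5 × 9.5 = 1569 m³
Total ΔV = 1.603 × 10^5 + 1569 = 1.618 × 10^5 m³

ΔV ≈ 1.62 × 10^5 m³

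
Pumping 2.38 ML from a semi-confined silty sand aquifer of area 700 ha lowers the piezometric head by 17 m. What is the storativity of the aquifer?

A = 700 ha = 7 × 10^6 m²
ΔV = 2.38 ML = 2380 m³
S = ΔV / (A × Δh) = 2380 m³ / (7 × 10^6 m² × 17 m) = 2 × 10^-5

S ≈ 2 × 10^-5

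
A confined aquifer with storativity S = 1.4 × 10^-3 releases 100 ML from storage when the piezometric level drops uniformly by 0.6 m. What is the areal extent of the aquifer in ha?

A ≈ 11900 ha

ΔV = 100 ML = 1 × 10^5 m³
A = ΔV / (S × Δh) = 1 × 10^5 / (0.0014 × 0.6) = 1.19 × 10^8 m²
A = 1.19 × 10^8 m² = 11900 ha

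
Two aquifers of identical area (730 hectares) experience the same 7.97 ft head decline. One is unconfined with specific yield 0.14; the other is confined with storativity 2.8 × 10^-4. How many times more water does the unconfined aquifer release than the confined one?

A = 730 hectares = 7.3 × 10^6 m²
Δh = 7.97 ft = 2.429 m
Unconfined: ΔV_u = Sy × A × Δh = 0.14 × 7.3 × 10^6 × 2.429 = 2.483 × 10^6 m³
Confined: ΔV_c = S × A × Δh = 2.8 × 10^-4 × 7.3 × 10^6 × 2.429 = 4965 m³
Ratio = ΔV_u / ΔV_c = Sy / S = 0.14 / 2.8 × 10^-4 = 500

ΔV_u / ΔV_c ≈ 500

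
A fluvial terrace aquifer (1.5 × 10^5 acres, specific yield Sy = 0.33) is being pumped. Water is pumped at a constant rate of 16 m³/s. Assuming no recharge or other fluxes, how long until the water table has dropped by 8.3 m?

t ≈ 1200 days

A = 1.5 × 10^5 acres = 6.07 × 10^8 m²
ΔV = Sy × A × Δh = 0.33 × 6.07 × 10^8 × 8.3 = 1.663 × 10^9 m³
Q = 16 m³/s = 1.382 × 10^6 m³/d
t = ΔV / Q = 1.663 × 10^9 m³ / 1.382 × 10^6 m³/d = 1203 d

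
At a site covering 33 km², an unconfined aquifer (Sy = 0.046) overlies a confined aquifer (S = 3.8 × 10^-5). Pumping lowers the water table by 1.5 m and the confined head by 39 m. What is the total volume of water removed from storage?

ΔV ≈ 2.33 × 10^6 m³

A = 33 km² = 3.3 × 10^7 m²
Unconfined: ΔV_u = Sy × A × Δh_u = 0.046 × 3.3 × 10^7 × 1.5 = 2.277 × 10^6 m³
Confined: ΔV_c = S × A × Δh_c = 3.8 × 10^-5 × 3.3 × 10^7 × 39 = 48910 m³
Total ΔV = 2.277 × 10^6 + 48910 = 2.326 × 10^6 m³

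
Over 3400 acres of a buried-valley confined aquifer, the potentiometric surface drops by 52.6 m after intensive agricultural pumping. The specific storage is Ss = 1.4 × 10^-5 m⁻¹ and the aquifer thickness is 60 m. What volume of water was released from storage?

ΔV ≈ 6.08 × 10^5 m³

S = Ss × b = 1.4 × 10^-5 m⁻¹ × 60 m = 8.4 × 10^-4
A = 3400 acres = 1.376 × 10^7 m²
ΔV = S × A × Δh = 8.4 × 10^-4 × 1.376 × 10^7 m² × 52.6 m = 6.079 × 10^5 m³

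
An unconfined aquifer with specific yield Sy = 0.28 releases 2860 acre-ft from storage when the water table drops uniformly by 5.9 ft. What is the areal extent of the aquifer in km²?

A ≈ 7.01 km²

Δh = 5.9 ft = 1.798 m
ΔV = 2860 acre-ft = 3.528 × 10^6 m³
A = ΔV / (Sy × Δh) = 3.528 × 10^6 / (0.28 × 1.798) = 7.006 × 10^6 m²
A = 7.006 × 10^6 m² = 7.006 km²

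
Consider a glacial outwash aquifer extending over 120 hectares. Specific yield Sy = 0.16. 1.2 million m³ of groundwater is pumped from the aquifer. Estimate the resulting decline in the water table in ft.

A = 120 hectares = 1.2 × 10^6 m²
ΔV = 1.2 million m³ = 1.2 × 10^6 m³
Δh = ΔV / (Sy × A) = 1.2 × 10^6 m³ / (0.16 × 1.2 × 10^6 m²) = 6.25 m
Δh = 6.25 m = 20.51 ft

Δh ≈ 20.5 ft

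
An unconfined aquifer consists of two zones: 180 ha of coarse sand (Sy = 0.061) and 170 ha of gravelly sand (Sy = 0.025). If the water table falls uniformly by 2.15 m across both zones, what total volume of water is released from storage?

A₁ = 180 ha = 1.8 × 10^6 m²; A₂ = 170 ha = 1.7 × 10^6 m²
ΔV₁ = 0.061 × 1.8 × 10^6 × 2.15 = 2.361 × 10^5 m³
ΔV₂ = 0.025 × 1.7 × 10^6 × 2.15 = 91380 m³
ΔV = ΔV₁ + ΔV₂ = 3.274 × 10^5 m³

ΔV ≈ 3.27 × 10^5 m³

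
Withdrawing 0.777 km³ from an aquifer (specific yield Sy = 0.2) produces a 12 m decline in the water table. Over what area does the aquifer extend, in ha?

ΔV = 0.777 km³ = 7.77 × 10^8 m³
A = ΔV / (Sy × Δh) = 7.77 × 10^8 / (0.2 × 12) = 3.237 × 10^8 m²
A = 3.237 × 10^8 m² = 32370 ha

A ≈ 32400 ha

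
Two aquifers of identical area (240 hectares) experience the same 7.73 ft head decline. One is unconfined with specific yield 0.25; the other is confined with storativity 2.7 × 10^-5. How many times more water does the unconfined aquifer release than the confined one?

ΔV_u / ΔV_c ≈ 9260

A = 240 hectares = 2.4 × 10^6 m²
Δh = 7.73 ft = 2.356 m
Unconfined: ΔV_u = Sy × A × Δh = 0.25 × 2.4 × 10^6 × 2.356 = 1.414 × 10^6 m³
Confined: ΔV_c = S × A × Δh = 2.7 × 10^-5 × 2.4 × 10^6 × 2.356 = 152.7 m³
Ratio = ΔV_u / ΔV_c = Sy / S = 0.25 / 2.7 × 10^-5 = 9259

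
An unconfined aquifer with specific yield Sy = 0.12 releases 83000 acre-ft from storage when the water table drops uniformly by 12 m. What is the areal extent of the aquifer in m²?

A ≈ 7.11 × 10^7 m²

ΔV = 83000 acre-ft = 1.024 × 10^8 m³
A = ΔV / (Sy × Δh) = 1.024 × 10^8 / (0.12 × 12) = 7.11 × 10^7 m²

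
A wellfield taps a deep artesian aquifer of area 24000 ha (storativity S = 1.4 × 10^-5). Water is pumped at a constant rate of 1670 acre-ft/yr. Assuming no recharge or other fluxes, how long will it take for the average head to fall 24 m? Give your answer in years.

A = 24000 ha = 2.4 × 10^8 m²
ΔV = S × A × Δh = 1.4 × 10^-5 × 2.4 × 10^8 × 24 = 80640 m³
Q = 1670 acre-ft/yr = 5644 m³/d
t = ΔV / Q = 80640 m³ / 5644 m³/d = 14.29 d
t = 14.29 d ≈ 0.03915 years

t ≈ 0.0391 years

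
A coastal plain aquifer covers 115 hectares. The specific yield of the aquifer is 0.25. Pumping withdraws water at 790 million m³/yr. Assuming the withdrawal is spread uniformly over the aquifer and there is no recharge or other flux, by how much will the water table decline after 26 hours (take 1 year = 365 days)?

A = 115 hectares = 1.15 × 10^6 m²
Q = 790 million m³/yr = 2.164 × 10^6 m³/d
t = 26 hours = 1.083 d
ΔV = Q × t = 2.164 × 10^6 m³/d × 1.083 d = 2.345 × 10^6 m³
Δh = ΔV / (Sy × A) = 2.345 × 10^6 / (0.25 × 1.15 × 10^6) = 8.156 m

Δh ≈ 8.16 m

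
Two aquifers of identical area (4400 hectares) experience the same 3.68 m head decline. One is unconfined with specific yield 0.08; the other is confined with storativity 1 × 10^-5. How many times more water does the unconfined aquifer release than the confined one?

ΔV_u / ΔV_c ≈ 8000

A = 4400 hectares = 4.4 × 10^7 m²
Unconfined: ΔV_u = Sy × A × Δh = 0.08 × 4.4 × 10^7 × 3.68 = 1.295 × 10^7 m³
Confined: ΔV_c = S × A × Δh = 1 × 10^-5 × 4.4 × 10^7 × 3.68 = 1619 m³
Ratio = ΔV_u / ΔV_c = Sy / S = 0.08 / 1 × 10^-5 = 8000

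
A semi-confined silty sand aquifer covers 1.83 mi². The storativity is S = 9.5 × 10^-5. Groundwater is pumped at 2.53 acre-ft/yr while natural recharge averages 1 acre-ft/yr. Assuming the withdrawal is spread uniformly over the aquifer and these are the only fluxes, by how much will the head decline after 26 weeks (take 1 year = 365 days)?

A = 1.83 mi² = 4.74 × 10^6 m²
Net abstraction = 2.53 − 1 = 1.53 acre-ft/yr
Q_net = 1.53 acre-ft/yr = 5.17 m³/d
t = 26 weeks = 182 d
ΔV = Q × t = 5.17 m³/d × 182 d = 941 m³
Δh = ΔV / (S × A) = 941 / (9.5 × 10^-5 × 4.74 × 10^6) = 2.09 m

Δh ≈ 2.09 m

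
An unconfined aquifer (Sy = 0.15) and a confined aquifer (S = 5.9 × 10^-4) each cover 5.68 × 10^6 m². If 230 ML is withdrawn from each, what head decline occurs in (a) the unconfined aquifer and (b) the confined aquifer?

Δh_u ≈ 0.27 m; Δh_c ≈ 68.6 m

ΔV = 230 ML = 2.3 × 10^5 m³
Unconfined: Δh_u = ΔV/(Sy·A) = 2.3 × 10^5/(0.15 × 5.68 × 10^6) = 0.27 m
Confined: Δh_c = ΔV/(S·A) = 2.3 × 10^5/(5.9 × 10^-4 × 5.68 × 10^6) = 68.63 m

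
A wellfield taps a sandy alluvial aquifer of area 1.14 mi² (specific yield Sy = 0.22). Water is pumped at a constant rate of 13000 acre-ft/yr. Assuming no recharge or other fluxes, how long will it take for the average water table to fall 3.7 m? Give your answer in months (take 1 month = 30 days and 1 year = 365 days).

A = 1.14 mi² = 2.953 × 10^6 m²
ΔV = Sy × A × Δh = 0.22 × 2.953 × 10^6 × 3.7 = 2.403 × 10^6 m³
Q = 13000 acre-ft/yr = 43930 m³/d
t = ΔV / Q = 2.403 × 10^6 m³ / 43930 m³/d = 54.71 d
t = 54.71 d ≈ 1.824 months

t ≈ 1.82 months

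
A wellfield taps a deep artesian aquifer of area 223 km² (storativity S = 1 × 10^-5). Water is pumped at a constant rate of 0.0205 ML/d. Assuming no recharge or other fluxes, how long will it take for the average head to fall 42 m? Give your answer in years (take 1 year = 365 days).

t ≈ 12.5 years

A = 223 km² = 2.23 × 10^8 m²
ΔV = S × A × Δh = 1 × 10^-5 × 2.23 × 10^8 × 42 = 93660 m³
Q = 0.0205 ML/d = 20.5 m³/d
t = ΔV / Q = 93660 m³ / 20.5 m³/d = 4569 d
t = 4569 d ≈ 12.52 years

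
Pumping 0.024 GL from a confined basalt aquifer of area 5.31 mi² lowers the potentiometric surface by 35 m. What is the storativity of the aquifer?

S ≈ 5 × 10^-5

A = 5.31 mi² = 1.375 × 10^7 m²
ΔV = 0.024 GL = 24000 m³
S = ΔV / (A × Δh) = 24000 m³ / (1.375 × 10^7 m² × 35 m) = 4.986 × 10^-5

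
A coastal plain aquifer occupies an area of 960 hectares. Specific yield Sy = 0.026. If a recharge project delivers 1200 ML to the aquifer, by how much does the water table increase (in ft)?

Δh ≈ 15.8 ft

A = 960 hectares = 9.6 × 10^6 m²
ΔV = 1200 ML = 1.2 × 10^6 m³
Δh = ΔV / (Sy × A) = 1.2 × 10^6 m³ / (0.026 × 9.6 × 10^6 m²) = 4.808 m
Δh = 4.808 m = 15.77 ft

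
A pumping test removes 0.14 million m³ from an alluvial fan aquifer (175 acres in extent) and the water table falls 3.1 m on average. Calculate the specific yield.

A = 175 acres = 7.082 × 10^5 m²
ΔV = 0.14 million m³ = 1.4 × 10^5 m³
Sy = ΔV / (A × Δh) = 1.4 × 10^5 m³ / (7.082 × 10^5 m² × 3.1 m) = 0.06377

Sy ≈ 0.064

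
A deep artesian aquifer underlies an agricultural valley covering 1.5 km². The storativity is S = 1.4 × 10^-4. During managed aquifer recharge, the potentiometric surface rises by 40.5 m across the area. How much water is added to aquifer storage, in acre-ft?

A = 1.5 km² = 1.5 × 10^6 m²
ΔV = S × A × Δh = 1.4 × 10^-4 × 1.5 × 10^6 m² × 40.5 m = 8505 m³
ΔV = 8505 m³ = 6.895 acre-ft

ΔV ≈ 6.9 acre-ft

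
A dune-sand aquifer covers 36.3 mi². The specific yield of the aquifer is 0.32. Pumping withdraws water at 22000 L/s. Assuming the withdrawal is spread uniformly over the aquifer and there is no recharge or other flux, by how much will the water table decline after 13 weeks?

Δh ≈ 5.75 m

A = 36.3 mi² = 9.402 × 10^7 m²
Q = 22000 L/s = 1.901 × 10^6 m³/d
t = 13 weeks = 91 d
ΔV = Q × t = 1.901 × 10^6 m³/d × 91 d = 1.73 × 10^8 m³
Δh = ΔV / (Sy × A) = 1.73 × 10^8 / (0.32 × 9.402 × 10^7) = 5.749 m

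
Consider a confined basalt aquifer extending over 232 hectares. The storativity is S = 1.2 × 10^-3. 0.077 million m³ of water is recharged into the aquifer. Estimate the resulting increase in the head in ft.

Δh ≈ 90.7 ft

A = 232 hectares = 2.32 × 10^6 m²
ΔV = 0.077 million m³ = 77000 m³
Δh = ΔV / (S × A) = 77000 m³ / (0.0012 × 2.32 × 10^6 m²) = 27.66 m
Δh = 27.66 m = 90.74 ft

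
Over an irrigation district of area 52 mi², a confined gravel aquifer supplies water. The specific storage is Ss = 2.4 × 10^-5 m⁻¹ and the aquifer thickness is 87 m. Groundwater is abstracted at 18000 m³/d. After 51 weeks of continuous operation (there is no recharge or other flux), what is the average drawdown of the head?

S = Ss × b = 2.4 × 10^-5 m⁻¹ × 87 m = 2.088 × 10^-3
A = 52 mi² = 1.347 × 10^8 m²
t = 51 weeks = 357 d
ΔV = Q × t = 18000 m³/d × 357 d = 6.426 × 10^6 m³
Δh = ΔV / (S × A) = 6.426 × 10^6 / (0.002088 × 1.347 × 10^8) = 22.85 m

Δh ≈ 22.9 m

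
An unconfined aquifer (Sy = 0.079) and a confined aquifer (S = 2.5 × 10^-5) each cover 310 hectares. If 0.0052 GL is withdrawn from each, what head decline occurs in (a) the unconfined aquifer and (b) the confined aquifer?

Δh_u ≈ 0.0212 m; Δh_c ≈ 67.1 m

A = 310 hectares = 3.1 × 10^6 m²
ΔV = 0.0052 GL = 5200 m³
Unconfined: Δh_u = ΔV/(Sy·A) = 5200/(0.079 × 3.1 × 10^6) = 0.02123 m
Confined: Δh_c = ΔV/(S·A) = 5200/(2.5 × 10^-5 × 3.1 × 10^6) = 67.1 m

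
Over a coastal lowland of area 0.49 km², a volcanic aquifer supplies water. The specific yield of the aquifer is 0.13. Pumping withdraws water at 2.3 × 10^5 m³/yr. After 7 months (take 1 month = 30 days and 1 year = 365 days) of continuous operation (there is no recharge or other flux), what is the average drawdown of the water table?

Δh ≈ 2.08 m

A = 0.49 km² = 4.9 × 10^5 m²
Q = 2.3 × 10^5 m³/yr = 630.1 m³/d
t = 7 months = 210 d
ΔV = Q × t = 630.1 m³/d × 210 d = 1.323 × 10^5 m³
Δh = ΔV / (Sy × A) = 1.323 × 10^5 / (0.13 × 4.9 × 10^5) = 2.077 m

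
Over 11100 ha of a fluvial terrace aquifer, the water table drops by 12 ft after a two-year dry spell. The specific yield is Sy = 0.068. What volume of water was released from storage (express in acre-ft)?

A = 11100 ha = 1.11 × 10^8 m²
Δh = 12 ft = 3.658 m
ΔV = Sy × A × Δh = 0.068 × 1.11 × 10^8 m² × 3.658 m = 2.761 × 10^7 m³
ΔV = 2.761 × 10^7 m³ = 22380 acre-ft

ΔV ≈ 22400 acre-ft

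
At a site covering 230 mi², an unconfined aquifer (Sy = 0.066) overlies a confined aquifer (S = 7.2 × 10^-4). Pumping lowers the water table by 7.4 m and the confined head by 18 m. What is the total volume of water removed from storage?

ΔV ≈ 2.99 × 10^8 m³

A = 230 mi² = 5.957 × 10^8 m²
Unconfined: ΔV_u = Sy × A × Δh_u = 0.066 × 5.957 × 10^8 × 7.4 = 2.909 × 10^8 m³
Confined: ΔV_c = S × A × Δh_c = 7.2 × 10^-4 × 5.957 × 10^8 × 18 = 7.72 × 10^6 m³
Total ΔV = 2.909 × 10^8 + 7.72 × 10^6 = 2.987 × 10^8 m³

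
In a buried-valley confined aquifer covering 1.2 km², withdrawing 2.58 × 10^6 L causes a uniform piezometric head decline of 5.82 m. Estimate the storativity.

S ≈ 3.7 × 10^-4

A = 1.2 km² = 1.2 × 10^6 m²
ΔV = 2.58 × 10^6 L = 2580 m³
S = ΔV / (A × Δh) = 2580 m³ / (1.2 × 10^6 m² × 5.82 m) = 3.694 × 10^-4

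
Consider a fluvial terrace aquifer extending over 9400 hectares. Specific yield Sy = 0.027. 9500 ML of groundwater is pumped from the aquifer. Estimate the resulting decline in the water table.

Δh ≈ 3.74 m

A = 9400 hectares = 9.4 × 10^7 m²
ΔV = 9500 ML = 9.5 × 10^6 m³
Δh = ΔV / (Sy × A) = 9.5 × 10^6 m³ / (0.027 × 9.4 × 10^7 m²) = 3.743 m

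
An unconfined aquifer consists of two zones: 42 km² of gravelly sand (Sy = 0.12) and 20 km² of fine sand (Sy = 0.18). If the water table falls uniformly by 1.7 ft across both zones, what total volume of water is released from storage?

A₁ = 42 km² = 4.2 × 10^7 m²; A₂ = 20 km² = 2 × 10^7 m²
Δh = 1.7 ft = 0.5182 m
ΔV₁ = 0.12 × 4.2 × 10^7 × 0.5182 = 2.612 × 10^6 m³
ΔV₂ = 0.18 × 2 × 10^7 × 0.5182 = 1.865 × 10^6 m³
ΔV = ΔV₁ + ΔV₂ = 4.477 × 10^6 m³

ΔV ≈ 4.48 × 10^6 m³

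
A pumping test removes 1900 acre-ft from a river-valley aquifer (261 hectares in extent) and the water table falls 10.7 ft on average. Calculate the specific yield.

A = 261 hectares = 2.61 × 10^6 m²
Δh = 10.7 ft = 3.261 m
ΔV = 1900 acre-ft = 2.344 × 10^6 m³
Sy = ΔV / (A × Δh) = 2.344 × 10^6 m³ / (2.61 × 10^6 m² × 3.261 m) = 0.2753

Sy ≈ 0.28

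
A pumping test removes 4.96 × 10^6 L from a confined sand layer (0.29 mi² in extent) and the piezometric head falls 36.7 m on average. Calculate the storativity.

A = 0.29 mi² = 7.511 × 10^5 m²
ΔV = 4.96 × 10^6 L = 4960 m³
S = ΔV / (A × Δh) = 4960 m³ / (7.511 × 10^5 m² × 36.7 m) = 1.799 × 10^-4

S ≈ 1.8 × 10^-4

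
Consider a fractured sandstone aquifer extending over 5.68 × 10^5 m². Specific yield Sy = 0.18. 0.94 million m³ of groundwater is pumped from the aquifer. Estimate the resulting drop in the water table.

ΔV = 0.94 million m³ = 9.4 × 10^5 m³
Δh = ΔV / (Sy × A) = 9.4 × 10^5 m³ / (0.18 × 5.68 × 10^5 m²) = 9.194 m

Δh ≈ 9.19 m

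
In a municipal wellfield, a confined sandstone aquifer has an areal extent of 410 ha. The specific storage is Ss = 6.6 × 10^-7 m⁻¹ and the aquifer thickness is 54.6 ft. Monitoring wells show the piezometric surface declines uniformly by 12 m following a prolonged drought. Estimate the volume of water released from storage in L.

b = 54.6 ft = 16.64 m
S = Ss × b = 6.6 × 10^-7 m⁻¹ × 16.64 m = 1.098 × 10^-5
A = 410 ha = 4.1 × 10^6 m²
ΔV = S × A × Δh = 1.098 × 10^-5 × 4.1 × 10^6 m² × 12 m = 540.4 m³
ΔV = 540.4 m³ = 5.404 × 10^5 L

ΔV ≈ 5.4 × 10^5 L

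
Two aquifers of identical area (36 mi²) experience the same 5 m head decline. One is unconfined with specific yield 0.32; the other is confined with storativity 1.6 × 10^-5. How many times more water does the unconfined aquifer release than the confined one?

ΔV_u / ΔV_c ≈ 20000

A = 36 mi² = 9.324 × 10^7 m²
Unconfined: ΔV_u = Sy × A × Δh = 0.32 × 9.324 × 10^7 × 5 = 1.492 × 10^8 m³
Confined: ΔV_c = S × A × Δh = 1.6 × 10^-5 × 9.324 × 10^7 × 5 = 7459 m³
Ratio = ΔV_u / ΔV_c = Sy / S = 0.32 / 1.6 × 10^-5 = 20000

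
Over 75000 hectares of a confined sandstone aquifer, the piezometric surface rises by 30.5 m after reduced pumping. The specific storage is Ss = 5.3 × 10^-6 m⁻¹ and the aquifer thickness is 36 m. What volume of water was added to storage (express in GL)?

S = Ss × b = 5.3 × 10^-6 m⁻¹ × 36 m = 1.908 × 10^-4
A = 75000 hectares = 7.5 × 10^8 m²
ΔV = S × A × Δh = 1.908 × 10^-4 × 7.5 × 10^8 m² × 30.5 m = 4.365 × 10^6 m³
ΔV = 4.365 × 10^6 m³ = 4.365 GL

ΔV ≈ 4.36 GL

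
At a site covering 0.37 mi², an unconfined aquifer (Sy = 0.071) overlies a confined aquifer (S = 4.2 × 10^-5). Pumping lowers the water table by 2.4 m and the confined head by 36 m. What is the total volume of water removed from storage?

A = 0.37 mi² = 9.583 × 10^5 m²
Unconfined: ΔV_u = Sy × A × Δh_u = 0.071 × 9.583 × 10^5 × 2.4 = 1.633 × 10^5 m³
Confined: ΔV_c = S × A × Δh_c = 4.2 × 10^-5 × 9.583 × 10^5 × 36 = 1449 m³
Total ΔV = 1.633 × 10^5 + 1449 = 1.647 × 10^5 m³

ΔV ≈ 1.65 × 10^5 m³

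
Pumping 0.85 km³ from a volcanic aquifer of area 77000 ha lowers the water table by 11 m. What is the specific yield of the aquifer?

A = 77000 ha = 7.7 × 10^8 m²
ΔV = 0.85 km³ = 8.5 × 10^8 m³
Sy = ΔV / (A × Δh) = 8.5 × 10^8 m³ / (7.7 × 10^8 m² × 11 m) = 0.1004

Sy ≈ 0.1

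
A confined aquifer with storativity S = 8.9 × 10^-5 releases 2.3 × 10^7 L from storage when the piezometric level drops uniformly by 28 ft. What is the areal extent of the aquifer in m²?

Δh = 28 ft = 8.534 m
ΔV = 2.3 × 10^7 L = 23000 m³
A = ΔV / (S × Δh) = 23000 / (8.9 × 10^-5 × 8.534) = 3.028 × 10^7 m²

A ≈ 3.03 × 10^7 m²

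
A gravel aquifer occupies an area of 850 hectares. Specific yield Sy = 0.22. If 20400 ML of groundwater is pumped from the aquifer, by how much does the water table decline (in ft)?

Δh ≈ 35.8 ft

A = 850 hectares = 8.5 × 10^6 m²
ΔV = 20400 ML = 2.04 × 10^7 m³
Δh = ΔV / (Sy × A) = 2.04 × 10^7 m³ / (0.22 × 8.5 × 10^6 m²) = 10.91 m
Δh = 10.91 m = 35.79 ft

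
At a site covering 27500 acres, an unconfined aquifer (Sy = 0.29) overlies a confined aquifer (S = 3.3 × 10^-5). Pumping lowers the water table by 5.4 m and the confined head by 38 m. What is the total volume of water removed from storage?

ΔV ≈ 1.74 × 10^8 m³

A = 27500 acres = 1.113 × 10^8 m²
Unconfined: ΔV_u = Sy × A × Δh_u = 0.29 × 1.113 × 10^8 × 5.4 = 1.743 × 10^8 m³
Confined: ΔV_c = S × A × Δh_c = 3.3 × 10^-5 × 1.113 × 10^8 × 38 = 1.396 × 10^5 m³
Total ΔV = 1.743 × 10^8 + 1.396 × 10^5 = 1.744 × 10^8 m³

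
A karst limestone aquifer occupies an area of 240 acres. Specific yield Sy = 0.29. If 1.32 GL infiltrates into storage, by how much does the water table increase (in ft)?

A = 240 acres = 9.712 × 10^5 m²
ΔV = 1.32 GL = 1.32 × 10^6 m³
Δh = ΔV / (Sy × A) = 1.32 × 10^6 m³ / (0.29 × 9.712 × 10^5 m²) = 4.686 m
Δh = 4.686 m = 15.38 ft

Δh ≈ 15.4 ft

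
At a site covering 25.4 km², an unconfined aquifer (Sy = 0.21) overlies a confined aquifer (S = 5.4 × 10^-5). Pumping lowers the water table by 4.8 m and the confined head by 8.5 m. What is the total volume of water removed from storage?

ΔV ≈ 2.56 × 10^7 m³

A = 25.4 km² = 2.54 × 10^7 m²
Unconfined: ΔV_u = Sy × A × Δh_u = 0.21 × 2.54 × 10^7 × 4.8 = 2.56 × 10^7 m³
Confined: ΔV_c = S × A × Δh_c = 5.4 × 10^-5 × 2.54 × 10^7 × 8.5 = 11660 m³
Total ΔV = 2.56 × 10^7 + 11660 = 2.561 × 10^7 m³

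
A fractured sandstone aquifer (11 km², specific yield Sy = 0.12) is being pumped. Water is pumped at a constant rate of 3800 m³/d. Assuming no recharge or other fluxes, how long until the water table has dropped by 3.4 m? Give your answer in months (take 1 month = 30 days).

t ≈ 39.4 months

A = 11 km² = 1.1 × 10^7 m²
ΔV = Sy × A × Δh = 0.12 × 1.1 × 10^7 × 3.4 = 4.488 × 10^6 m³
t = ΔV / Q = 4.488 × 10^6 m³ / 3800 m³/d = 1181 d
t = 1181 d ≈ 39.37 months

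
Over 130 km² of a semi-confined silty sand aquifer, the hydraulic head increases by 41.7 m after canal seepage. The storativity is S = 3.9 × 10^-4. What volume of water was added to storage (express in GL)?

ΔV ≈ 2.11 GL

A = 130 km² = 1.3 × 10^8 m²
ΔV = S × A × Δh = 3.9 × 10^-4 × 1.3 × 10^8 m² × 41.7 m = 2.114 × 10^6 m³
ΔV = 2.114 × 10^6 m³ = 2.114 GL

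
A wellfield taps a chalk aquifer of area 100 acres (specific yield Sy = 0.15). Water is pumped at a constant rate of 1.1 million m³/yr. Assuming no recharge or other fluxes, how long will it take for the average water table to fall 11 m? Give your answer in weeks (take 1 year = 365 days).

t ≈ 31.7 weeks

A = 100 acres = 4.047 × 10^5 m²
ΔV = Sy × A × Δh = 0.15 × 4.047 × 10^5 × 11 = 6.677 × 10^5 m³
Q = 1.1 million m³/yr = 3014 m³/d
t = ΔV / Q = 6.677 × 10^5 m³ / 3014 m³/d = 221.6 d
t = 221.6 d ≈ 31.65 weeks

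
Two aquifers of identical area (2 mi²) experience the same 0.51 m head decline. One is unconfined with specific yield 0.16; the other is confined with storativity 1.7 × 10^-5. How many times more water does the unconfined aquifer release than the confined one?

A = 2 mi² = 5.18 × 10^6 m²
Unconfined: ΔV_u = Sy × A × Δh = 0.16 × 5.18 × 10^6 × 0.51 = 4.227 × 10^5 m³
Confined: ΔV_c = S × A × Δh = 1.7 × 10^-5 × 5.18 × 10^6 × 0.51 = 44.91 m³
Ratio = ΔV_u / ΔV_c = Sy / S = 0.16 / 1.7 × 10^-5 = 9412

ΔV_u / ΔV_c ≈ 9410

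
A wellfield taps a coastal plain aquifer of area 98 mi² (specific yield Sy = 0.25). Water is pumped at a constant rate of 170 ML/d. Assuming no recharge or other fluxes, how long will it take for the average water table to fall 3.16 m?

t ≈ 1180 days

A = 98 mi² = 2.538 × 10^8 m²
ΔV = Sy × A × Δh = 0.25 × 2.538 × 10^8 × 3.16 = 2.005 × 10^8 m³
Q = 170 ML/d = 1.7 × 10^5 m³/d
t = ΔV / Q = 2.005 × 10^8 m³ / 1.7 × 10^5 m³/d = 1180 d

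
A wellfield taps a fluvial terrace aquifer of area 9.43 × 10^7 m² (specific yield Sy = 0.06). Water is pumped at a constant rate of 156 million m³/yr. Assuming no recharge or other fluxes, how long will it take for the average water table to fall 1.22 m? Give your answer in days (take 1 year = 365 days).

t ≈ 16.2 days

ΔV = Sy × A × Δh = 0.06 × 9.43 × 10^7 × 1.22 = 6.903 × 10^6 m³
Q = 156 million m³/yr = 4.274 × 10^5 m³/d
t = ΔV / Q = 6.903 × 10^6 m³ / 4.274 × 10^5 m³/d = 16.15 d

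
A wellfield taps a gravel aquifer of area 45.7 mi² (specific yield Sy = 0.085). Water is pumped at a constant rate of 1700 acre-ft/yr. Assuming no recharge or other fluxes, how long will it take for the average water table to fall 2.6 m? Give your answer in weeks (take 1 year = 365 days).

A = 45.7 mi² = 1.184 × 10^8 m²
ΔV = Sy × A × Δh = 0.085 × 1.184 × 10^8 × 2.6 = 2.616 × 10^7 m³
Q = 1700 acre-ft/yr = 5745 m³/d
t = ΔV / Q = 2.616 × 10^7 m³ / 5745 m³/d = 4553 d
t = 4553 d ≈ 650.5 weeks

t ≈ 650 weeks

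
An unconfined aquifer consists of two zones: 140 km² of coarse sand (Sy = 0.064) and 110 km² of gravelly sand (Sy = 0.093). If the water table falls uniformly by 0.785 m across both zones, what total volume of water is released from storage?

A₁ = 140 km² = 1.4 × 10^8 m²; A₂ = 110 km² = 1.1 × 10^8 m²
ΔV₁ = 0.064 × 1.4 × 10^8 × 0.785 = 7.034 × 10^6 m³
ΔV₂ = 0.093 × 1.1 × 10^8 × 0.785 = 8.031 × 10^6 m³
ΔV = ΔV₁ + ΔV₂ = 1.506 × 10^7 m³

ΔV ≈ 1.51 × 10^7 m³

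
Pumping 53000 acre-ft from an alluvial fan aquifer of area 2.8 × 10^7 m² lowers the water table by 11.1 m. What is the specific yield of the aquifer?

Sy ≈ 0.21

ΔV = 53000 acre-ft = 6.537 × 10^7 m³
Sy = ΔV / (A × Δh) = 6.537 × 10^7 m³ / (2.8 × 10^7 m² × 11.1 m) = 0.2103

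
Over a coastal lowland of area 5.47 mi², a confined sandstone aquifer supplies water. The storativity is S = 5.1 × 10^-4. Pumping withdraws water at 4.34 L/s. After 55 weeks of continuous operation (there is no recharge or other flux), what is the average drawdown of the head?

A = 5.47 mi² = 1.417 × 10^7 m²
Q = 4.34 L/s = 375 m³/d
t = 55 weeks = 385 d
ΔV = Q × t = 375 m³/d × 385 d = 1.444 × 10^5 m³
Δh = ΔV / (S × A) = 1.444 × 10^5 / (5.1 × 10^-4 × 1.417 × 10^7) = 19.98 m

Δh ≈ 20 m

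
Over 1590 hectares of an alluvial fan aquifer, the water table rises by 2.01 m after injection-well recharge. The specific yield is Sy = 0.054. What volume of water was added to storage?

A = 1590 hectares = 1.59 × 10^7 m²
ΔV = Sy × A × Δh = 0.054 × 1.59 × 10^7 m² × 2.01 m = 1.726 × 10^6 m³

ΔV ≈ 1.73 × 10^6 m³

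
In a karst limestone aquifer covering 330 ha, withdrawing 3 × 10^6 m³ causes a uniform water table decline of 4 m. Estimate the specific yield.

A = 330 ha = 3.3 × 10^6 m²
Sy = ΔV / (A × Δh) = 3 × 10^6 m³ / (3.3 × 10^6 m² × 4 m) = 0.2273

Sy ≈ 0.23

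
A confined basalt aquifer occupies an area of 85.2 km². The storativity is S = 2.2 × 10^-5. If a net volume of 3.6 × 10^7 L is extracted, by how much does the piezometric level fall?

A = 85.2 km² = 8.52 × 10^7 m²
ΔV = 3.6 × 10^7 L = 36000 m³
Δh = ΔV / (S × A) = 36000 m³ / (2.2 × 10^-5 × 8.52 × 10^7 m²) = 19.21 m

Δh ≈ 19.2 m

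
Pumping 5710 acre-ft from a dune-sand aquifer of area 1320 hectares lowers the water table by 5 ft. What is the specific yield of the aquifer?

Sy ≈ 0.35

A = 1320 hectares = 1.32 × 10^7 m²
Δh = 5 ft = 1.524 m
ΔV = 5710 acre-ft = 7.043 × 10^6 m³
Sy = ΔV / (A × Δh) = 7.043 × 10^6 m³ / (1.32 × 10^7 m² × 1.524 m) = 0.3501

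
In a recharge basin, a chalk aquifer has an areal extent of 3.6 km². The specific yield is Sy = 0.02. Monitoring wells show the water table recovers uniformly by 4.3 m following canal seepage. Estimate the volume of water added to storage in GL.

A = 3.6 km² = 3.6 × 10^6 m²
ΔV = Sy × A × Δh = 0.02 × 3.6 × 10^6 m² × 4.3 m = 3.096 × 10^5 m³
ΔV = 3.096 × 10^5 m³ = 0.3096 GL

ΔV ≈ 0.31 GL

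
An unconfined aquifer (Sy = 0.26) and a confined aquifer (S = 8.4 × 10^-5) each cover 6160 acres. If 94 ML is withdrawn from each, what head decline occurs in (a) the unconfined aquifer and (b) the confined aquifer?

Δh_u ≈ 0.0145 m; Δh_c ≈ 44.9 m

A = 6160 acres = 2.493 × 10^7 m²
ΔV = 94 ML = 94000 m³
Unconfined: Δh_u = ΔV/(Sy·A) = 94000/(0.26 × 2.493 × 10^7) = 0.0145 m
Confined: Δh_c = ΔV/(S·A) = 94000/(8.4 × 10^-5 × 2.493 × 10^7) = 44.89 m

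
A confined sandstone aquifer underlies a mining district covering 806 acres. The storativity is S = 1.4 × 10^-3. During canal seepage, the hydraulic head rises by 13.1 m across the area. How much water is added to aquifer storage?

ΔV ≈ 59800 m³

A = 806 acres = 3.262 × 10^6 m²
ΔV = S × A × Δh = 0.0014 × 3.262 × 10^6 m² × 13.1 m = 59820 m³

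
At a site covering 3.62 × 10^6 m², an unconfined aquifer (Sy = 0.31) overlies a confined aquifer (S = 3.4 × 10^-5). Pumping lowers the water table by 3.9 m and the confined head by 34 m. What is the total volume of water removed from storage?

Unconfined: ΔV_u = Sy × A × Δh_u = 0.31 × 3.62 × 10^6 × 3.9 = 4.377 × 10^6 m³
Confined: ΔV_c = S × A × Δh_c = 3.4 × 10^-5 × 3.62 × 10^6 × 34 = 4185 m³
Total ΔV = 4.377 × 10^6 + 4185 = 4.381 × 10^6 m³

ΔV ≈ 4.38 × 10^6 m³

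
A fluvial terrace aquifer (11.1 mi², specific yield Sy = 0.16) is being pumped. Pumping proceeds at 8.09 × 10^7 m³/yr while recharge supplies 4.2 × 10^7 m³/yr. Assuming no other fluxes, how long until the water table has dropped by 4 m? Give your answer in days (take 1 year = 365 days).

t ≈ 173 days

A = 11.1 mi² = 2.875 × 10^7 m²
ΔV = Sy × A × Δh = 0.16 × 2.875 × 10^7 × 4 = 1.84 × 10^7 m³
Net withdrawal = 8.09 × 10^7 − 4.2 × 10^7 = 3.89 × 10^7 m³/yr = 1.066 × 10^5 m³/d
t = ΔV / Q = 1.84 × 10^7 m³ / 1.066 × 10^5 m³/d = 172.6 d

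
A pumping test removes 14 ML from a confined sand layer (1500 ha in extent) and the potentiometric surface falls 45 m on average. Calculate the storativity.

A = 1500 ha = 1.5 × 10^7 m²
ΔV = 14 ML = 14000 m³
S = ΔV / (A × Δh) = 14000 m³ / (1.5 × 10^7 m² × 45 m) = 2.074 × 10^-5

S ≈ 2.1 × 10^-5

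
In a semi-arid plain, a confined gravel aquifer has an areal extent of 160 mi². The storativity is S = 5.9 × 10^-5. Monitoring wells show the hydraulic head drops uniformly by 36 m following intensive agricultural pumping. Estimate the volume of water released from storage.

ΔV ≈ 8.8 × 10^5 m³

A = 160 mi² = 4.144 × 10^8 m²
ΔV = S × A × Δh = 5.9 × 10^-5 × 4.144 × 10^8 m² × 36 m = 8.802 × 10^5 m³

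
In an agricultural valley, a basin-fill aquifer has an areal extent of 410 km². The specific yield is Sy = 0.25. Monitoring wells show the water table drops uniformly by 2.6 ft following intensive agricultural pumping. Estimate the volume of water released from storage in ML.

A = 410 km² = 4.1 × 10^8 m²
Δh = 2.6 ft = 0.7925 m
ΔV = Sy × A × Δh = 0.25 × 4.1 × 10^8 m² × 0.7925 m = 8.123 × 10^7 m³
ΔV = 8.123 × 10^7 m³ = 81230 ML

ΔV ≈ 81200 ML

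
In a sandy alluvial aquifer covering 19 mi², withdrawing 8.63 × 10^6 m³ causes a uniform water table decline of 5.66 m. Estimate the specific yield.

Sy ≈ 0.031

A = 19 mi² = 4.921 × 10^7 m²
Sy = ΔV / (A × Δh) = 8.63 × 10^6 m³ / (4.921 × 10^7 m² × 5.66 m) = 0.03098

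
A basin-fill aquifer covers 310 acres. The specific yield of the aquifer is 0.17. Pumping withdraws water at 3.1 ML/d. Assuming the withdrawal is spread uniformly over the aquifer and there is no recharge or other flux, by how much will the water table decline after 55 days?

A = 310 acres = 1.255 × 10^6 m²
Q = 3.1 ML/d = 3100 m³/d
ΔV = Q × t = 3100 m³/d × 55 d = 1.705 × 10^5 m³
Δh = ΔV / (Sy × A) = 1.705 × 10^5 / (0.17 × 1.255 × 10^6) = 0.7995 m

Δh ≈ 0.799 m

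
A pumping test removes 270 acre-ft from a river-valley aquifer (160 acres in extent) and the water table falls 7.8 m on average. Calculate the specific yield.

Sy ≈ 0.066

A = 160 acres = 6.475 × 10^5 m²
ΔV = 270 acre-ft = 3.33 × 10^5 m³
Sy = ΔV / (A × Δh) = 3.33 × 10^5 m³ / (6.475 × 10^5 m² × 7.8 m) = 0.06594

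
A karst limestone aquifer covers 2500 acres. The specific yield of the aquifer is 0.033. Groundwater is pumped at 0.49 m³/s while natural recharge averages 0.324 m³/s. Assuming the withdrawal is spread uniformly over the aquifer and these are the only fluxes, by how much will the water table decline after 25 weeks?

A = 2500 acres = 1.012 × 10^7 m²
Net abstraction = 0.49 − 0.324 = 0.166 m³/s
Q_net = 0.166 m³/s = 14340 m³/d
t = 25 weeks = 175 d
ΔV = Q × t = 14340 m³/d × 175 d = 2.51 × 10^6 m³
Δh = ΔV / (Sy × A) = 2.51 × 10^6 / (0.033 × 1.012 × 10^7) = 7.518 m

Δh ≈ 7.52 m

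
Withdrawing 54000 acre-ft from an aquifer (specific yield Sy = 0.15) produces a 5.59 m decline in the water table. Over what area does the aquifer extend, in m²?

A ≈ 7.94 × 10^7 m²

ΔV = 54000 acre-ft = 6.661 × 10^7 m³
A = ΔV / (Sy × Δh) = 6.661 × 10^7 / (0.15 × 5.59) = 7.944 × 10^7 m²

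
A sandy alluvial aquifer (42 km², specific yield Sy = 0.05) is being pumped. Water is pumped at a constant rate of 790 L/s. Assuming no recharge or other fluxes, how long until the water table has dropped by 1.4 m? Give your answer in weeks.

A = 42 km² = 4.2 × 10^7 m²
ΔV = Sy × A × Δh = 0.05 × 4.2 × 10^7 × 1.4 = 2.94 × 10^6 m³
Q = 790 L/s = 68260 m³/d
t = ΔV / Q = 2.94 × 10^6 m³ / 68260 m³/d = 43.07 d
t = 43.07 d ≈ 6.153 weeks

t ≈ 6.15 weeks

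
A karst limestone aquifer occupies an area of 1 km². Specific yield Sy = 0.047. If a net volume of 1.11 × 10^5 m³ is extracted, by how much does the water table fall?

A = 1 km² = 1 × 10^6 m²
Δh = ΔV / (Sy × A) = 1.11 × 10^5 m³ / (0.047 × 1 × 10^6 m²) = 2.362 m

Δh ≈ 2.36 m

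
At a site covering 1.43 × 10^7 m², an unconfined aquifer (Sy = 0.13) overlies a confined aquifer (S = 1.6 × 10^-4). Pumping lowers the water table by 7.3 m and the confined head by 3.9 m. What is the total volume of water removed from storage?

Unconfined: ΔV_u = Sy × A × Δh_u = 0.13 × 1.43 × 10^7 × 7.3 = 1.357 × 10^7 m³
Confined: ΔV_c = S × A × Δh_c = 1.6 × 10^-4 × 1.43 × 10^7 × 3.9 = 8923 m³
Total ΔV = 1.357 × 10^7 + 8923 = 1.358 × 10^7 m³

ΔV ≈ 1.36 × 10^7 m³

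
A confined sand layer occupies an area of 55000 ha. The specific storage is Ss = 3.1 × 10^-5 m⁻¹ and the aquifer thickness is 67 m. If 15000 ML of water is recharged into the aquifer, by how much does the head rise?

Δh ≈ 13.1 m

S = Ss × b = 3.1 × 10^-5 m⁻¹ × 67 m = 2.077 × 10^-3
A = 55000 ha = 5.5 × 10^8 m²
ΔV = 15000 ML = 1.5 × 10^7 m³
Δh = ΔV / (S × A) = 1.5 × 10^7 m³ / (0.002077 × 5.5 × 10^8 m²) = 13.13 m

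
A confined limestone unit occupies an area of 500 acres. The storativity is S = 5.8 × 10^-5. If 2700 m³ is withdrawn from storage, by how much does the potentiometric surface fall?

Δh ≈ 23 m

A = 500 acres = 2.023 × 10^6 m²
Δh = ΔV / (S × A) = 2700 m³ / (5.8 × 10^-5 × 2.023 × 10^6 m²) = 23.01 m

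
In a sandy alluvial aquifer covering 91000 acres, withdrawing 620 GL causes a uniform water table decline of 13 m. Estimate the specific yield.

A = 91000 acres = 3.683 × 10^8 m²
ΔV = 620 GL = 6.2 × 10^8 m³
Sy = ΔV / (A × Δh) = 6.2 × 10^8 m³ / (3.683 × 10^8 m² × 13 m) = 0.1295

Sy ≈ 0.13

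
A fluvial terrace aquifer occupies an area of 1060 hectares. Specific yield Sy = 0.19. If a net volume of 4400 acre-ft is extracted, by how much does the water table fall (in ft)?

Δh ≈ 8.84 ft

A = 1060 hectares = 1.06 × 10^7 m²
ΔV = 4400 acre-ft = 5.427 × 10^6 m³
Δh = ΔV / (Sy × A) = 5.427 × 10^6 m³ / (0.19 × 1.06 × 10^7 m²) = 2.695 m
Δh = 2.695 m = 8.841 ft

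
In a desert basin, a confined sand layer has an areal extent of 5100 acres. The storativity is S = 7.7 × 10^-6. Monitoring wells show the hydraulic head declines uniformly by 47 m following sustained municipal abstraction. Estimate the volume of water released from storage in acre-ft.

ΔV ≈ 6.06 acre-ft

A = 5100 acres = 2.064 × 10^7 m²
ΔV = S × A × Δh = 7.7 × 10^-6 × 2.064 × 10^7 m² × 47 m = 7469 m³
ΔV = 7469 m³ = 6.055 acre-ft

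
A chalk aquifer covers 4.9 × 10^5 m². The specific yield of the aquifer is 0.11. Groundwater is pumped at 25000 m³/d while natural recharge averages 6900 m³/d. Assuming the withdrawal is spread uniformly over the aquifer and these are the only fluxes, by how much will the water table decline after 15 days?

Net abstraction = 25000 − 6900 = 18100 m³/d
ΔV = Q × t = 18100 m³/d × 15 d = 2.715 × 10^5 m³
Δh = ΔV / (Sy × A) = 2.715 × 10^5 / (0.11 × 4.9 × 10^5) = 5.037 m

Δh ≈ 5.04 m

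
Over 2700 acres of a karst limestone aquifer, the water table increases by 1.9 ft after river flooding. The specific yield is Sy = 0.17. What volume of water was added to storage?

ΔV ≈ 1.08 × 10^6 m³

A = 2700 acres = 1.093 × 10^7 m²
Δh = 1.9 ft = 0.5791 m
ΔV = Sy × A × Δh = 0.17 × 1.093 × 10^7 m² × 0.5791 m = 1.076 × 10^6 m³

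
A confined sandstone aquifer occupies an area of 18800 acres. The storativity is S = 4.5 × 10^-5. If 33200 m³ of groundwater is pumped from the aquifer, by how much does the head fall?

Δh ≈ 9.7 m

A = 18800 acres = 7.608 × 10^7 m²
Δh = ΔV / (S × A) = 33200 m³ / (4.5 × 10^-5 × 7.608 × 10^7 m²) = 9.697 m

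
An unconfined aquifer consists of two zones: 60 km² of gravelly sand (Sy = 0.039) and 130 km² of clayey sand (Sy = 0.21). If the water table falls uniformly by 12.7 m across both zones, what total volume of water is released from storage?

A₁ = 60 km² = 6 × 10^7 m²; A₂ = 130 km² = 1.3 × 10^8 m²
ΔV₁ = 0.039 × 6 × 10^7 × 12.7 = 2.972 × 10^7 m³
ΔV₂ = 0.21 × 1.3 × 10^8 × 12.7 = 3.467 × 10^8 m³
ΔV = ΔV₁ + ΔV₂ = 3.764 × 10^8 m³

ΔV ≈ 3.76 × 10^8 m³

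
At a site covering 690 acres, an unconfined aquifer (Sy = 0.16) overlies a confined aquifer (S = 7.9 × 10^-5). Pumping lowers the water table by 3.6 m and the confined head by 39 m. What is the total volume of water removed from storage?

A = 690 acres = 2.792 × 10^6 m²
Unconfined: ΔV_u = Sy × A × Δh_u = 0.16 × 2.792 × 10^6 × 3.6 = 1.608 × 10^6 m³
Confined: ΔV_c = S × A × Δh_c = 7.9 × 10^-5 × 2.792 × 10^6 × 39 = 8603 m³
Total ΔV = 1.608 × 10^6 + 8603 = 1.617 × 10^6 m³

ΔV ≈ 1.62 × 10^6 m³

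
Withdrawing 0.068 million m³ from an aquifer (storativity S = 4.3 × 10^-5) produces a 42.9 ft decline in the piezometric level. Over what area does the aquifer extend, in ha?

Δh = 42.9 ft = 13.08 m
ΔV = 0.068 million m³ = 68000 m³
A = ΔV / (S × Δh) = 68000 / (4.3 × 10^-5 × 13.08) = 1.209 × 10^8 m²
A = 1.209 × 10^8 m² = 12090 ha

A ≈ 12100 ha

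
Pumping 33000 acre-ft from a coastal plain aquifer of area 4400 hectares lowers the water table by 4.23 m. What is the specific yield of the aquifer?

Sy ≈ 0.22

A = 4400 hectares = 4.4 × 10^7 m²
ΔV = 33000 acre-ft = 4.07 × 10^7 m³
Sy = ΔV / (A × Δh) = 4.07 × 10^7 m³ / (4.4 × 10^7 m² × 4.23 m) = 0.2187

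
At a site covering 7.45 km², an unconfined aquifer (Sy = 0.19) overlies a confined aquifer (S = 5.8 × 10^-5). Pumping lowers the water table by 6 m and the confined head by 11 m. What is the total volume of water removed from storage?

A = 7.45 km² = 7.45 × 10^6 m²
Unconfined: ΔV_u = Sy × A × Δh_u = 0.19 × 7.45 × 10^6 × 6 = 8.493 × 10^6 m³
Confined: ΔV_c = S × A × Δh_c = 5.8 × 10^-5 × 7.45 × 10^6 × 11 = 4753 m³
Total ΔV = 8.493 × 10^6 + 4753 = 8.498 × 10^6 m³

ΔV ≈ 8.5 × 10^6 m³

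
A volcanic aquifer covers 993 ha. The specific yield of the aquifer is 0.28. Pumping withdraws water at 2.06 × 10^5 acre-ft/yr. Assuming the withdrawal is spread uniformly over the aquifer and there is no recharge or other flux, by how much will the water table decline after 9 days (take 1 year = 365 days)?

A = 993 ha = 9.93 × 10^6 m²
Q = 2.06 × 10^5 acre-ft/yr = 6.962 × 10^5 m³/d
ΔV = Q × t = 6.962 × 10^5 m³/d × 9 d = 6.265 × 10^6 m³
Δh = ΔV / (Sy × A) = 6.265 × 10^6 / (0.28 × 9.93 × 10^6) = 2.253 m

Δh ≈ 2.25 m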